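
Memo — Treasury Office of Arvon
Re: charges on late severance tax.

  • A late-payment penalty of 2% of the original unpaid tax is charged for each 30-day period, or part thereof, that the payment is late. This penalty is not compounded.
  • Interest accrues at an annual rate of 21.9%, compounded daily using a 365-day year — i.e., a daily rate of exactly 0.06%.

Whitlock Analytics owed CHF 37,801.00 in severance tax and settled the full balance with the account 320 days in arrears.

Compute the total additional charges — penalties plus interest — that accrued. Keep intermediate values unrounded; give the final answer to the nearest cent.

CHF 16,314.94

Penalty periods: ⌈320/30⌉ = 11; penalty = 11 × 2% × CHF 37,801.00 = CHF 8,316.22
Interest: CHF 37,801.00 × ((1 + 0.0006)^320 − 1) = CHF 37,801.00 × 0.21160075… = CHF 7,998.7201…
Penalties + interest = CHF 8,316.2200 + CHF 7,998.7201… = CHF 16,314.94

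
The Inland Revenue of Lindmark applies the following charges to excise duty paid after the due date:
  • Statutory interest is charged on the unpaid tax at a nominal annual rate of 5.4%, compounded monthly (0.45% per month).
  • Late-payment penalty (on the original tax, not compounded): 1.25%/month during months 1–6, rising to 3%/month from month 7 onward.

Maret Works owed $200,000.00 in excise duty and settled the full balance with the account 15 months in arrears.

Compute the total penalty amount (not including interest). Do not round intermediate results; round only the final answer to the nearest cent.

Penalty, months 1–6: 6 × 1.25% × $200,000.00 = $15,000.00
Penalty, months 7–15: 9 × 3% × $200,000.00 = $54,000.00
Total penalty = $15,000.00 + $54,000.00 = $69,000.00

$69,000.00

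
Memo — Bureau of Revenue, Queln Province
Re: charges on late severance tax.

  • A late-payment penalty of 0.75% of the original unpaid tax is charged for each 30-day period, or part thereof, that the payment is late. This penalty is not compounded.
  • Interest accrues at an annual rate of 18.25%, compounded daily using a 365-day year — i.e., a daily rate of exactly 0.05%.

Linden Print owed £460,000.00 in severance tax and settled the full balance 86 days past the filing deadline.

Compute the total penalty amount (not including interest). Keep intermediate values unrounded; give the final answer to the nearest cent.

Penalty periods: ⌈86/30⌉ = 3; penalty = 3 × 0.75% × £460,000.00 = £10,350.00

£10,350.00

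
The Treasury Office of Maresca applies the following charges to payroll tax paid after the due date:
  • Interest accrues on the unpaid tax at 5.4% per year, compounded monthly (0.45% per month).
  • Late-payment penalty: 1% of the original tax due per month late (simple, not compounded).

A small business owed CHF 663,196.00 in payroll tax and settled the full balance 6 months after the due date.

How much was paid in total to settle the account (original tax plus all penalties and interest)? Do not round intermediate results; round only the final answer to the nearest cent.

Late-payment penalty = 1% × CHF 663,196.00 × 6 mo = CHF 39,791.76
Interest: CHF 663,196.00 × ((1 + 0.0045)^6 − 1) = CHF 663,196.00 × 0.0273056… = CHF 18,108.9505…
Total = CHF 663,196.00 + CHF 39,791.7600 + CHF 18,108.9505… = CHF 721,096.71

CHF 721,096.71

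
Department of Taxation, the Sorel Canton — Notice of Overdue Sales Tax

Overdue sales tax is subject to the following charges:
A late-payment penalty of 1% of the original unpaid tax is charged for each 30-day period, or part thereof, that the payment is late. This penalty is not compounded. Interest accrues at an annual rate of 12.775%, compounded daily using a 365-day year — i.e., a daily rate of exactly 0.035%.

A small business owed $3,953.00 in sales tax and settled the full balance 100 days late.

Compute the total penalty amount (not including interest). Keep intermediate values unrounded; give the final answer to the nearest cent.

$158.12

Penalty periods: ⌈100/30⌉ = 4; penalty = 4 × 1% × $3,953.00 = $158.12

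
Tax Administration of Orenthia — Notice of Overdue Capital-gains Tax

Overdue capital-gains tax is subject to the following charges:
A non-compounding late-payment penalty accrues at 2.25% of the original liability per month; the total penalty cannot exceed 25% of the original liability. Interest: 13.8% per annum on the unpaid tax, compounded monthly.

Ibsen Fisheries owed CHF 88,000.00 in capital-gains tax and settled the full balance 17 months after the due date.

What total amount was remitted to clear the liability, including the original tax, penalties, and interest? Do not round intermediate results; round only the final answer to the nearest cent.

CHF 128,881.55

Penalty (uncapped): 17 × 2.25% × CHF 88,000.00 = CHF 33,660.00; cap = 25% × CHF 88,000.00 = CHF 22,000.00 → penalty = CHF 22,000.00
Interest (13.8%/yr ÷ 12 = 1.15%/month): CHF 88,000.00 × ((1 + 0.0115)^17 − 1) = CHF 18,881.5524…
Total = CHF 88,000.00 + CHF 22,000.0000 + CHF 18,881.5524… = CHF 128,881.55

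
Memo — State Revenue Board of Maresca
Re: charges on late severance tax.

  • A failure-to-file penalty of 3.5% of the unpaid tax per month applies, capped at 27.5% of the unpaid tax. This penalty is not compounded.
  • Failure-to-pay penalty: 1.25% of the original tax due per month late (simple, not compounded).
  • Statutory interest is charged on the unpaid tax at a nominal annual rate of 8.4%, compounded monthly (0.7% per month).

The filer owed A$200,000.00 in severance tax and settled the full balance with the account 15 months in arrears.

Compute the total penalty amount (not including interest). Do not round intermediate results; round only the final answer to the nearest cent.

Failure-to-file: 15 × 3.5% × A$200,000.00 = A$105,000.00, capped at 27.5% × A$200,000.00 = A$55,000.00
Failure-to-pay penalty: 15 × 1.25% × A$200,000.00 = A$37,500.00
Total penalty = A$55,000.00 + A$37,500.00 = A$92,500.00

A$92,500.00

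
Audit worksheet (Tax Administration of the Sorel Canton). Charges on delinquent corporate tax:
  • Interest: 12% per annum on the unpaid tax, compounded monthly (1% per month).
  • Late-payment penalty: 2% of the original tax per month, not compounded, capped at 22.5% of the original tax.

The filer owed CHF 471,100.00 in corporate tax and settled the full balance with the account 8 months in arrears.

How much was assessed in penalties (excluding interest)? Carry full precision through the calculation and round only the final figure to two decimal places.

CHF 75,376.00

Penalty: 8 × 2% × CHF 471,100.00 = CHF 75,376.00 (below the 22.5% cap of CHF 105,997.50)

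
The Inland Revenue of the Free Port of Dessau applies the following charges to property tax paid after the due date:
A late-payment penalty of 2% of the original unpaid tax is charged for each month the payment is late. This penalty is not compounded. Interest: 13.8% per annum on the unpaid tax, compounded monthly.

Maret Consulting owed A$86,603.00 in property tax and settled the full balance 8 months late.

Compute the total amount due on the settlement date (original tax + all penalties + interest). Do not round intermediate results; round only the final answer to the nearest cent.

Late-payment penalty: 8 × 2% × A$86,603.00 = A$13,856.48
Interest (13.8%/yr ÷ 12 = 1.15%/month): A$86,603.00 × ((1 + 0.0115)^8 − 1) = A$8,295.6498…
Total = A$86,603.00 + A$13,856.4800 + A$8,295.6498… = A$108,755.13

A$108,755.13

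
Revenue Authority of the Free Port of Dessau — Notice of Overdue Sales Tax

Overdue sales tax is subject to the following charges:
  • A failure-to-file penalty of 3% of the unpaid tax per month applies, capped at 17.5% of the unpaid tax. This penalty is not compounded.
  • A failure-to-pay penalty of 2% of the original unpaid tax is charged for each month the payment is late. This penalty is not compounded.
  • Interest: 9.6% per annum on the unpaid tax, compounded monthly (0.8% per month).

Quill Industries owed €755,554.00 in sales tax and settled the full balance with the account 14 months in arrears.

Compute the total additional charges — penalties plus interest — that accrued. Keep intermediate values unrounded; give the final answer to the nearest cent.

€432,943.42

Failure-to-file: 14 × 3% × €755,554.00 = €317,332.68, capped at 17.5% × €755,554.00 = €132,221.95
Failure-to-pay penalty: 14 × 2% × €755,554.00 = €211,555.12
Interest: €755,554.00 × ((1 + 0.008)^14 − 1) = €755,554.00 × 0.1180145… = €89,166.3536…
Penalties + interest = €343,777.0700 + €89,166.3536… = €432,943.42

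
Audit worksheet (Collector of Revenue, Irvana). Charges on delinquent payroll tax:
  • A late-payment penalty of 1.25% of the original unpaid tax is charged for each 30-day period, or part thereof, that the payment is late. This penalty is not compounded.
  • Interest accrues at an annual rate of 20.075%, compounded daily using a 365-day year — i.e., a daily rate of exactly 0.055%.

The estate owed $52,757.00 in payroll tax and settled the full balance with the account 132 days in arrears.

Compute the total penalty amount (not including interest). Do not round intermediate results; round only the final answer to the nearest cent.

Penalty periods: ⌈132/30⌉ = 5; penalty = 5 × 1.25% × $52,757.00 = $3,297.31…

$3,297.31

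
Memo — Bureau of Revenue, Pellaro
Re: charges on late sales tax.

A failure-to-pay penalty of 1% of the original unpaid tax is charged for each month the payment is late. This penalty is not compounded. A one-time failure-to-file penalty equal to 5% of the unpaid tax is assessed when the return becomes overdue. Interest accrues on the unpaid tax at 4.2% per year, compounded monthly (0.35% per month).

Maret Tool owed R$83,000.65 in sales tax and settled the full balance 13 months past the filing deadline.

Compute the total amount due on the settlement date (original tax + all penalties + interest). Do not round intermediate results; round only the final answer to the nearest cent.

R$101,797.63

Failure-to-file penalty: 5% × R$83,000.65 = R$4,150.03…
Failure-to-pay penalty = 1% × R$83,000.65 × 13 mo = R$10,790.08…
Interest: R$83,000.65 × ((1 + 0.0035)^13 − 1) = R$83,000.65 × 0.0464679… = R$3,856.8634…
Total = R$83,000.65 + R$14,940.1170 + R$3,856.8634… = R$101,797.63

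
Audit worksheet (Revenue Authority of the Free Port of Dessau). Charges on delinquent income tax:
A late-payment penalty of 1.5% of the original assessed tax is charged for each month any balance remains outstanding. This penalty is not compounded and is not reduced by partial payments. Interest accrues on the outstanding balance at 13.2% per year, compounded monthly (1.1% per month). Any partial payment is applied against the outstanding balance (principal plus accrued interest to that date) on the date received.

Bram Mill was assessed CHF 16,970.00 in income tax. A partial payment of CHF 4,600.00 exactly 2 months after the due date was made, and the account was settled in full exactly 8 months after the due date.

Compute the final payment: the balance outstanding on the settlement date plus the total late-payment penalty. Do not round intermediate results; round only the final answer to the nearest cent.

Balance at month 2: CHF 16,970.0000 × (1 + 0.011)^2 = CHF 17,345.3934…
After CHF 4,600.00 payment: CHF 17,345.3934… − CHF 4,600.00 = CHF 12,745.3934…
Balance at month 8: CHF 12,745.3934… × (1 + 0.011)^6 = CHF 13,610.0643…
Penalty: 8 × 1.5% × CHF 16,970.00 = CHF 2,036.40
Final settlement = outstanding balance + penalty = CHF 13,610.0643… + CHF 2,036.40 = CHF 15,646.46

CHF 15,646.46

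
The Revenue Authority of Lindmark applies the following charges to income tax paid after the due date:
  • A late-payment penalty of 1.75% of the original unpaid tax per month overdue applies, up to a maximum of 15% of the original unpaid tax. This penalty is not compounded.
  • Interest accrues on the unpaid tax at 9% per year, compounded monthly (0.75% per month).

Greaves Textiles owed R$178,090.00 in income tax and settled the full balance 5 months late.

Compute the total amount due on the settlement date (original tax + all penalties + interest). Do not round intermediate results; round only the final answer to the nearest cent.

R$200,452.18

Penalty: 5 × 1.75% × R$178,090.00 = R$15,582.88… (below the 15% cap of R$26,713.50)
Interest: R$178,090.00 × ((1 + 0.0075)^5 − 1) = R$178,090.00 × 0.0380667… = R$6,779.3048…
Total = R$178,090.00 + R$15,582.8750 + R$6,779.3048… = R$200,452.18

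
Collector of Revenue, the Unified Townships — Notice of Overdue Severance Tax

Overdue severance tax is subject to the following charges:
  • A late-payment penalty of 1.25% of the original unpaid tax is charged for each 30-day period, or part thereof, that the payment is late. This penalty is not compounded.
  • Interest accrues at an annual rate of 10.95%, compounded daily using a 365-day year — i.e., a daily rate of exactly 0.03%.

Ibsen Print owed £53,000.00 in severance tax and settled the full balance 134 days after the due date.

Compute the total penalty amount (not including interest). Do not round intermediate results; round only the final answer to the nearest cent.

Penalty periods: ⌈134/30⌉ = 5; penalty = 5 × 1.25% × £53,000.00 = £3,312.50

£3,312.50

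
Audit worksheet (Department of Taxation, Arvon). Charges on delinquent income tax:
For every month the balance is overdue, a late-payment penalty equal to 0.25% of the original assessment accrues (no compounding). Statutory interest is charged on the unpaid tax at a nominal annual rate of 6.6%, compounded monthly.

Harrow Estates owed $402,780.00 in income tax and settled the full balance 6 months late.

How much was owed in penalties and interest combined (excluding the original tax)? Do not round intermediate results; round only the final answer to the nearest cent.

$19,517.55

Late-payment penalty = 0.25% × $402,780.00 × 6 mo = $6,041.70
Interest (6.6%/yr ÷ 12 = 0.55%/month): $402,780.00 × ((1 + 0.0055)^6 − 1) = $13,475.8472…
Penalties + interest = $6,041.7000 + $13,475.8472… = $19,517.55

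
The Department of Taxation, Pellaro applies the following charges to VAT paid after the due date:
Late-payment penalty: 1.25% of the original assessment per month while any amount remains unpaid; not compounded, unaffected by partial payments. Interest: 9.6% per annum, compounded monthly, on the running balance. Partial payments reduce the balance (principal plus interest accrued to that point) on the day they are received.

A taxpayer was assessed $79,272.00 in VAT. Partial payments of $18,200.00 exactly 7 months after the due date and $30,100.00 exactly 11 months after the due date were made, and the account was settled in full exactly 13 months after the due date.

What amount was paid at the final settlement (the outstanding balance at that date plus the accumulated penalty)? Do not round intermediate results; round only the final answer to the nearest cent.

$51,130.77

Monthly rate = 9.6% ÷ 12 = 0.8%
Balance at month 7: $79,272.0000 × (1 + 0.008)^7 = $83,819.2055…
After $18,200.00 payment: $83,819.2055… − $18,200.00 = $65,619.2055…
Balance at month 11: $65,619.2055… × (1 + 0.008)^4 = $67,744.3526…
After $30,100.00 payment: $67,744.3526… − $30,100.00 = $37,644.3526…
Balance at month 13: $37,644.3526… × (1 + 0.008)^2 = $38,249.0714…
Penalty: 13 × 1.25% × $79,272.00 = $12,881.70
Final settlement = outstanding balance + penalty = $38,249.0714… + $12,881.70 = $51,130.77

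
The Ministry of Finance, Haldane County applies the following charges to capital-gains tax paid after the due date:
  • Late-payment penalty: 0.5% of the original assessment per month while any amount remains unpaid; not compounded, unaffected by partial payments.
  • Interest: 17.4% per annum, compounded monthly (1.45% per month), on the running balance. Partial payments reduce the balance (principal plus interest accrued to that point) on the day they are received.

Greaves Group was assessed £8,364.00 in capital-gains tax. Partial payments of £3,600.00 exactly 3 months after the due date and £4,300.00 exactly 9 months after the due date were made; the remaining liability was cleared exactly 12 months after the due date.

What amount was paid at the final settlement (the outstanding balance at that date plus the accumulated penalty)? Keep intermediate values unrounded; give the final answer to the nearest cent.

£1,855.27

Balance at month 3: £8,364.0000 × (1 + 0.0145)^3 = £8,733.1351…
After £3,600.00 payment: £8,733.1351… − £3,600.00 = £5,133.1351…
Balance at month 9: £5,133.1351… × (1 + 0.0145)^6 = £5,596.2229…
After £4,300.00 payment: £5,596.2229… − £4,300.00 = £1,296.2229…
Balance at month 12: £1,296.2229… × (1 + 0.0145)^3 = £1,353.4301…
Penalty: 12 × 0.5% × £8,364.00 = £501.84
Final settlement = outstanding balance + penalty = £1,353.4301… + £501.84 = £1,855.27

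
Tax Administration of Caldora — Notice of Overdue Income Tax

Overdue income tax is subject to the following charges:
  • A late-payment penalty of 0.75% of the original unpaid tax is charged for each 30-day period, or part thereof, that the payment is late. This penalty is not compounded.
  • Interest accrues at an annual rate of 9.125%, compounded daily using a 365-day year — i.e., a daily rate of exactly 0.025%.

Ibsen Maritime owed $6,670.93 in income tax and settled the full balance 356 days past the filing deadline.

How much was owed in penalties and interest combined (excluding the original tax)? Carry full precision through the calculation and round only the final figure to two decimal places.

Penalty periods: ⌈356/30⌉ = 12; penalty = 12 × 0.75% × $6,670.93 = $600.38…
Interest: $6,670.93 × ((1 + 0.00025)^356 − 1) = $6,670.93 × 0.09306850… = $620.8534…
Penalties + interest = $600.3837 + $620.8534… = $1,221.24

$1,221.24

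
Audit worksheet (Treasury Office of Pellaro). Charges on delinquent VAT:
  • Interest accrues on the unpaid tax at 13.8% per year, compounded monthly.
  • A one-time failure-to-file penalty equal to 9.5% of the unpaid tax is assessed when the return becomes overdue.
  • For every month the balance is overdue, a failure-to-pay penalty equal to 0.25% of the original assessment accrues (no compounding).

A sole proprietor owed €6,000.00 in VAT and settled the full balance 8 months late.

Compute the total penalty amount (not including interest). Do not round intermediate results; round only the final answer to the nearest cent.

Failure-to-file penalty: 9.5% × €6,000.00 = €570.00
Failure-to-pay penalty = 0.25% × €6,000.00 × 8 mo = €120.00
Total penalty = €570.00 + €120.00 = €690.00

€690.00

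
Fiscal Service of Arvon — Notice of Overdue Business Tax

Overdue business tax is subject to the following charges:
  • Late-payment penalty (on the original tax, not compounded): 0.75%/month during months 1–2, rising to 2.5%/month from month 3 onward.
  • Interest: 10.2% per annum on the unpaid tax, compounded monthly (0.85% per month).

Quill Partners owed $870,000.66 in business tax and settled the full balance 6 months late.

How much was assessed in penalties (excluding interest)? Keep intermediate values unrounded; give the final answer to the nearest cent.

Penalty, months 1–2: 2 × 0.75% × $870,000.66 = $13,050.01…
Penalty, months 3–6: 4 × 2.5% × $870,000.66 = $87,000.07…
Total penalty = $13,050.01… + $87,000.07… = $100,050.08

$100,050.08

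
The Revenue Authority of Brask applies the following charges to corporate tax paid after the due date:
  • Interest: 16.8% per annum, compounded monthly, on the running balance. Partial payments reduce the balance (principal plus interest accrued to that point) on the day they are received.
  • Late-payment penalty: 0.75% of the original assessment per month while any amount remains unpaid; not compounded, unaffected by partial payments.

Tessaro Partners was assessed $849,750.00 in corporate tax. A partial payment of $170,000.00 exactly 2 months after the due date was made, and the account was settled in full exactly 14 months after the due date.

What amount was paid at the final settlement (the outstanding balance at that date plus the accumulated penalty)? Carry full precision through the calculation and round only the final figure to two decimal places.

Monthly rate = 16.8% ÷ 12 = 1.4%
Balance at month 2: $849,750.0000 × (1 + 0.014)^2 = $873,709.5510
After $170,000.00 payment: $873,709.5510 − $170,000.00 = $703,709.5510
Balance at month 14: $703,709.5510 × (1 + 0.014)^12 = $831,474.4441…
Penalty: 14 × 0.75% × $849,750.00 = $89,223.75
Final settlement = outstanding balance + penalty = $831,474.4441… + $89,223.75 = $920,698.19

$920,698.19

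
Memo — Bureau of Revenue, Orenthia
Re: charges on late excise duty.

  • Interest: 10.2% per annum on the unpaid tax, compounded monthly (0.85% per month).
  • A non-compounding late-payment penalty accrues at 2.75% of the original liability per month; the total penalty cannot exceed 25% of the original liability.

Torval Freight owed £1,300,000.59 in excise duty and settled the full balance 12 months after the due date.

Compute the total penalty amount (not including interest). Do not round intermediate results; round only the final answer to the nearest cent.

£325,000.15

Penalty (uncapped): 12 × 2.75% × £1,300,000.59 = £429,000.19…; cap = 25% × £1,300,000.59 = £325,000.15… → penalty = £325,000.15…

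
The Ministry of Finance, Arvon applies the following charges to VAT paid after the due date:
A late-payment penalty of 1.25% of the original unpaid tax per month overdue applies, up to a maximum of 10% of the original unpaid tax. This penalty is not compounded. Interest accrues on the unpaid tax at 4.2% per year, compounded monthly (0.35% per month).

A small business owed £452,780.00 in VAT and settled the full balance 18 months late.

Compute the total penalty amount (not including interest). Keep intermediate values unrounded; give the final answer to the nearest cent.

Penalty (uncapped): 18 × 1.25% × £452,780.00 = £101,875.50; cap = 10% × £452,780.00 = £45,278.00 → penalty = £45,278.00

£45,278.00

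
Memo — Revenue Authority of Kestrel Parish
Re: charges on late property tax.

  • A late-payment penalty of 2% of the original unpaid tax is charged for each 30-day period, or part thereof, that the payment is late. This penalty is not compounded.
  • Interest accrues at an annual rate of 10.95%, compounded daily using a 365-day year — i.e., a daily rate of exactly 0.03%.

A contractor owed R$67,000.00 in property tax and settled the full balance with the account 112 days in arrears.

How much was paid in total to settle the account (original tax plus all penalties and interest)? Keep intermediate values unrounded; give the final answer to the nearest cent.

R$74,649.10

Penalty periods: ⌈112/30⌉ = 4; penalty = 4 × 2% × R$67,000.00 = R$5,360.00
Interest: R$67,000.00 × ((1 + 0.0003)^112 − 1) = R$67,000.00 × 0.03416564… = R$2,289.0982…
Total = R$67,000.00 + R$5,360.0000 + R$2,289.0982… = R$74,649.10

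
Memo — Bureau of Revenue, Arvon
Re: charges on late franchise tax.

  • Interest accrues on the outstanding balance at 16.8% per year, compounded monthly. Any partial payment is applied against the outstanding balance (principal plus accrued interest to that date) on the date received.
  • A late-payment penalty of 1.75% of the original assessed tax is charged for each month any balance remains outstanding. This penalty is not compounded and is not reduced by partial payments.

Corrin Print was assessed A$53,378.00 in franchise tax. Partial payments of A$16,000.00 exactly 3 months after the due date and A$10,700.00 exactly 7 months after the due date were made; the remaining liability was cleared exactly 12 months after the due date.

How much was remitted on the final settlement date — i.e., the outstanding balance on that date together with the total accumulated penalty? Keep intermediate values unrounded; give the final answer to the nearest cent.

A$44,675.71

Monthly rate = 16.8% ÷ 12 = 1.4%
Balance at month 3: A$53,378.0000 × (1 + 0.014)^3 = A$55,651.4087…
After A$16,000.00 payment: A$55,651.4087… − A$16,000.00 = A$39,651.4087…
Balance at month 7: A$39,651.4087… × (1 + 0.014)^4 = A$41,918.9544…
After A$10,700.00 payment: A$41,918.9544… − A$10,700.00 = A$31,218.9544…
Balance at month 12: A$31,218.9544… × (1 + 0.014)^5 = A$33,466.3330…
Penalty: 12 × 1.75% × A$53,378.00 = A$11,209.38
Final settlement = outstanding balance + penalty = A$33,466.3330… + A$11,209.38 = A$44,675.71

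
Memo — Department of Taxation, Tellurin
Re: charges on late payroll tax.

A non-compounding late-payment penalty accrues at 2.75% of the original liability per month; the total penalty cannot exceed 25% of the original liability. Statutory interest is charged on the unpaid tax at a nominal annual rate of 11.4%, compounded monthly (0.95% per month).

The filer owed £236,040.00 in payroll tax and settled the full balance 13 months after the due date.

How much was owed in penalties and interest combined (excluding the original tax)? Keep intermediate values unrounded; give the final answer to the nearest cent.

£89,881.82

Penalty (uncapped): 13 × 2.75% × £236,040.00 = £84,384.30; cap = 25% × £236,040.00 = £59,010.00 → penalty = £59,010.00
Interest: £236,040.00 × ((1 + 0.0095)^13 − 1) = £236,040.00 × 0.1307906… = £30,871.8212…
Penalties + interest = £59,010.0000 + £30,871.8212… = £89,881.82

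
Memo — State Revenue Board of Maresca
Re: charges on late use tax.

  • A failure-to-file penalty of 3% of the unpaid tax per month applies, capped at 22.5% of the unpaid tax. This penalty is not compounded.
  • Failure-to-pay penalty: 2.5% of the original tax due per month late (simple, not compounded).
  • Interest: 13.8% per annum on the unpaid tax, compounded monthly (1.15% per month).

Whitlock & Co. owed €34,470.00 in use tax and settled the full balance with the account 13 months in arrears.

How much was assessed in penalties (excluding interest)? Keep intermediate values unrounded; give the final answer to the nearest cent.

Failure-to-file: 13 × 3% × €34,470.00 = €13,443.30, capped at 22.5% × €34,470.00 = €7,755.75
Failure-to-pay penalty = 2.5% × €34,470.00 × 13 mo = €11,202.75
Total penalty = €7,755.75 + €11,202.75 = €18,958.50

€18,958.50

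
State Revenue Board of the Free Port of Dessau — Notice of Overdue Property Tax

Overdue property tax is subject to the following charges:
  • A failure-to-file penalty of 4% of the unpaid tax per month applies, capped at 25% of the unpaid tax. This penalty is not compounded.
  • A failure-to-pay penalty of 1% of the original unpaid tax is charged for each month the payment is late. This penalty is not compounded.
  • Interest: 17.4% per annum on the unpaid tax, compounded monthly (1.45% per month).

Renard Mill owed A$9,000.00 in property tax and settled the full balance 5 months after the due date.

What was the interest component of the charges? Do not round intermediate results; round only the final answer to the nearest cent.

Interest: A$9,000.00 × ((1 + 0.0145)^5 − 1) = A$9,000.00 × 0.0746332… = A$671.6989…

A$671.70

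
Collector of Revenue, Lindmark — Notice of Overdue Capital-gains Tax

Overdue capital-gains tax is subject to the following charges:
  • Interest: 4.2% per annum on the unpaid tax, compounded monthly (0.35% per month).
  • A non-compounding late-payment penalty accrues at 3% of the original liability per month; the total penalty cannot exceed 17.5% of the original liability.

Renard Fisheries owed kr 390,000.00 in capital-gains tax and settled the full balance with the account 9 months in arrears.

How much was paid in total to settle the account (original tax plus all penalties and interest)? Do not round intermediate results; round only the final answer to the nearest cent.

kr 470,708.40

Penalty (uncapped): 9 × 3% × kr 390,000.00 = kr 105,300.00; cap = 17.5% × kr 390,000.00 = kr 68,250.00 → penalty = kr 68,250.00
Interest: kr 390,000.00 × ((1 + 0.0035)^9 − 1) = kr 390,000.00 × 0.0319446… = kr 12,458.4020…
Total = kr 390,000.00 + kr 68,250.0000 + kr 12,458.4020… = kr 470,708.40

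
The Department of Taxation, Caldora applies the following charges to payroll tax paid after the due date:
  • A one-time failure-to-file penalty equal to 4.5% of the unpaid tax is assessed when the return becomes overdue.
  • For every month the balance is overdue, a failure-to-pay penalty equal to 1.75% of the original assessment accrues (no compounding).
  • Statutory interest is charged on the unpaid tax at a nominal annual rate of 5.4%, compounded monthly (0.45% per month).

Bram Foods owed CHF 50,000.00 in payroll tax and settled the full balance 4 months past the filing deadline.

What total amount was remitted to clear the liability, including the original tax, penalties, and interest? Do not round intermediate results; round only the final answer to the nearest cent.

Failure-to-file penalty: 4.5% × CHF 50,000.00 = CHF 2,250.00
Failure-to-pay penalty: 4 × 1.75% × CHF 50,000.00 = CHF 3,500.00
Interest: CHF 50,000.00 × ((1 + 0.0045)^4 − 1) = CHF 50,000.00 × 0.0181219… = CHF 906.0932…
Total = CHF 50,000.00 + CHF 5,750.0000 + CHF 906.0932… = CHF 56,656.09

CHF 56,656.09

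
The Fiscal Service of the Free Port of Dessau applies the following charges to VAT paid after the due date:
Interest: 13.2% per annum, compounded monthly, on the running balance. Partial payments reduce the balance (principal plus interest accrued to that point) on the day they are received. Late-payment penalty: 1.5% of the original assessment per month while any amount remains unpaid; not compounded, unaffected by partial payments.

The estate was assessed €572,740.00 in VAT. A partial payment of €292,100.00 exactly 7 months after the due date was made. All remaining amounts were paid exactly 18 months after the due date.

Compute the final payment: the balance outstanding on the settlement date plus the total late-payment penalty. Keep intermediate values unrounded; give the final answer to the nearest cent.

€522,580.37

Monthly rate = 13.2% ÷ 12 = 1.1%
Balance at month 7: €572,740.0000 × (1 + 0.011)^7 = €618,323.2889…
After €292,100.00 payment: €618,323.2889… − €292,100.00 = €326,223.2889…
Balance at month 18: €326,223.2889… × (1 + 0.011)^11 = €367,940.5670…
Penalty: 18 × 1.5% × €572,740.00 = €154,639.80
Final settlement = outstanding balance + penalty = €367,940.5670… + €154,639.80 = €522,580.37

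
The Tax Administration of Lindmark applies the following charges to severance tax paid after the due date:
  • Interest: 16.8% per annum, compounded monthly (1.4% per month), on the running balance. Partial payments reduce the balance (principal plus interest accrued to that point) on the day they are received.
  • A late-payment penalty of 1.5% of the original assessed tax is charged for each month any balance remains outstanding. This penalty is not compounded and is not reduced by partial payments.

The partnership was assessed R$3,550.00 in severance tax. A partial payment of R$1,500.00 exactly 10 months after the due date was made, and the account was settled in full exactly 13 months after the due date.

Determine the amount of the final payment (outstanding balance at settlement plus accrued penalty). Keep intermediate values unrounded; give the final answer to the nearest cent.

Balance at month 10: R$3,550.0000 × (1 + 0.014)^10 = R$4,079.5091…
After R$1,500.00 payment: R$4,079.5091… − R$1,500.00 = R$2,579.5091…
Balance at month 13: R$2,579.5091… × (1 + 0.014)^3 = R$2,689.3723…
Penalty: 13 × 1.5% × R$3,550.00 = R$692.25
Final settlement = outstanding balance + penalty = R$2,689.3723… + R$692.25 = R$3,381.62

R$3,381.62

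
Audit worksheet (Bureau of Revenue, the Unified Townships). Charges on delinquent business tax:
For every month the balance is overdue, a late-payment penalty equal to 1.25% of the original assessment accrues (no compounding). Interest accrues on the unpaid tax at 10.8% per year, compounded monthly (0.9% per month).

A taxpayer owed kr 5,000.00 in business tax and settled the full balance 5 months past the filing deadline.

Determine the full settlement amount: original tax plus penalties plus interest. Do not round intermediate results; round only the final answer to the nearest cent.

Late-payment penalty: 5 × 1.25% × kr 5,000.00 = kr 312.50
Interest: kr 5,000.00 × ((1 + 0.009)^5 − 1) = kr 5,000.00 × 0.0458173… = kr 229.0866…
Total = kr 5,000.00 + kr 312.5000 + kr 229.0866… = kr 5,541.59

kr 5,541.59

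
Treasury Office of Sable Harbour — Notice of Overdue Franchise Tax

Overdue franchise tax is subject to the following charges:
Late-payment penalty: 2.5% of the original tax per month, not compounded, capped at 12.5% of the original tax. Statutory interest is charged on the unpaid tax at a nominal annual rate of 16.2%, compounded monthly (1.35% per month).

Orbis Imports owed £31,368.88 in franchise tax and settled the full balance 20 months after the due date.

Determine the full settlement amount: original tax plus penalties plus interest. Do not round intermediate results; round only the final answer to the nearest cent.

£44,939.07

Penalty (uncapped): 20 × 2.5% × £31,368.88 = £15,684.44; cap = 12.5% × £31,368.88 = £3,921.11 → penalty = £3,921.11
Interest: £31,368.88 × ((1 + 0.0135)^20 − 1) = £31,368.88 × 0.3076004… = £9,649.0815…
Total = £31,368.88 + £3,921.1100 + £9,649.0815… = £44,939.07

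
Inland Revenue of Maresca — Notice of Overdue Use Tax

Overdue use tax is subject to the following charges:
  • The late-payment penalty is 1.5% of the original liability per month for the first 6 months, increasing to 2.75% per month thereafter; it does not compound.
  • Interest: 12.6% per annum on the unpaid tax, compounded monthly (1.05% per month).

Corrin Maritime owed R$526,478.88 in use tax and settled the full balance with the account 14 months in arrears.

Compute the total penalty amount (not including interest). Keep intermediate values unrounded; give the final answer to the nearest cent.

R$163,208.45

Penalty, months 1–6: 6 × 1.5% × R$526,478.88 = R$47,383.10…
Penalty, months 7–14: 8 × 2.75% × R$526,478.88 = R$115,825.35…
Total penalty = R$47,383.10… + R$115,825.35… = R$163,208.45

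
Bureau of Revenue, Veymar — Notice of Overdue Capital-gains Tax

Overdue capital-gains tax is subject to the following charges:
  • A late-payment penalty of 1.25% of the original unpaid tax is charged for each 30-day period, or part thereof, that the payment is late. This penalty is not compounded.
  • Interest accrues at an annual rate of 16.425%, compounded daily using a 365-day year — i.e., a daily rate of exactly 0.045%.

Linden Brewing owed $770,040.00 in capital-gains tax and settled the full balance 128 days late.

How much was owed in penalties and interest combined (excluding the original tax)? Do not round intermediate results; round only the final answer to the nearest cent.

$93,773.52

Penalty periods: ⌈128/30⌉ = 5; penalty = 5 × 1.25% × $770,040.00 = $48,127.50
Interest: $770,040.00 × ((1 + 0.00045)^128 − 1) = $770,040.00 × 0.05927747… = $45,646.0232…
Penalties + interest = $48,127.5000 + $45,646.0232… = $93,773.52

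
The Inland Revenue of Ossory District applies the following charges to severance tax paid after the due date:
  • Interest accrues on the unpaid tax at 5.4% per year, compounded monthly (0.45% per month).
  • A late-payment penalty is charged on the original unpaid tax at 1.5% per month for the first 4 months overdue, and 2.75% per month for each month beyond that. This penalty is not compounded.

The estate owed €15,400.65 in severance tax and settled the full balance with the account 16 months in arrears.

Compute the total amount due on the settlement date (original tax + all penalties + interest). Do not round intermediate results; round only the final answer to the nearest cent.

€22,553.97

Penalty, months 1–4: 4 × 1.5% × €15,400.65 = €924.04…
Penalty, months 5–16: 12 × 2.75% × €15,400.65 = €5,082.21…
Interest: €15,400.65 × ((1 + 0.0045)^16 − 1) = €15,400.65 × 0.0744818… = €1,147.0679…
Total = €15,400.65 + €6,006.2535 + €1,147.0679… = €22,553.97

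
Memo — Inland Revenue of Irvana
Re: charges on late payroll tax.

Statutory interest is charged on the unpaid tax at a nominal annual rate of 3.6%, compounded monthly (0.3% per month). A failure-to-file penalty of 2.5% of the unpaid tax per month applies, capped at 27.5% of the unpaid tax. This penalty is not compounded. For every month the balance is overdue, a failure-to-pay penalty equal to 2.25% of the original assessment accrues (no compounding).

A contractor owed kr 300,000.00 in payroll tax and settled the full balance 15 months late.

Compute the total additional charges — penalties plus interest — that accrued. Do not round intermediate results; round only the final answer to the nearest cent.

kr 197,537.22

Failure-to-file: 15 × 2.5% × kr 300,000.00 = kr 112,500.00, capped at 27.5% × kr 300,000.00 = kr 82,500.00
Failure-to-pay penalty = 2.25% × kr 300,000.00 × 15 mo = kr 101,250.00
Interest: kr 300,000.00 × ((1 + 0.003)^15 − 1) = kr 300,000.00 × 0.0459574… = kr 13,787.2189…
Penalties + interest = kr 183,750.0000 + kr 13,787.2189… = kr 197,537.22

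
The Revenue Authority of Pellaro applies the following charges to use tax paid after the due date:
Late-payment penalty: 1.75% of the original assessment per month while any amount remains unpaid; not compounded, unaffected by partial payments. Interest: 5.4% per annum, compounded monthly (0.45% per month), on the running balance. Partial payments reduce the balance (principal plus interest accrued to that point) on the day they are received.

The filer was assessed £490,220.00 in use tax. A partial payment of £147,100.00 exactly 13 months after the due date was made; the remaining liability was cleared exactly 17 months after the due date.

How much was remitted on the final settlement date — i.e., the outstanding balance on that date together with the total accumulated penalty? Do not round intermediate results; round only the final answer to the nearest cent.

£525,177.48

Balance at month 13: £490,220.0000 × (1 + 0.0045)^13 = £519,685.0934…
After £147,100.00 payment: £519,685.0934… − £147,100.00 = £372,585.0934…
Balance at month 17: £372,585.0934… × (1 + 0.0045)^4 = £379,337.0301…
Penalty: 17 × 1.75% × £490,220.00 = £145,840.45
Final settlement = outstanding balance + penalty = £379,337.0301… + £145,840.45 = £525,177.48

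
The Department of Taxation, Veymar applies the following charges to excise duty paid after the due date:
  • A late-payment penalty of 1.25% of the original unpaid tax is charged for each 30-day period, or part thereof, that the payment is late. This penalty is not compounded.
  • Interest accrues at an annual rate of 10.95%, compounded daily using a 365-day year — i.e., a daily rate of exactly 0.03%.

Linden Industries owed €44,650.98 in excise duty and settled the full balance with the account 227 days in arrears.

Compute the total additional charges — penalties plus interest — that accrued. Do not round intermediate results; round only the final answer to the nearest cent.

€7,611.27

Penalty periods: ⌈227/30⌉ = 8; penalty = 8 × 1.25% × €44,650.98 = €4,465.10…
Interest: €44,650.98 × ((1 + 0.0003)^227 − 1) = €44,650.98 × 0.07046142… = €3,146.1714…
Penalties + interest = €4,465.0980 + €3,146.1714… = €7,611.27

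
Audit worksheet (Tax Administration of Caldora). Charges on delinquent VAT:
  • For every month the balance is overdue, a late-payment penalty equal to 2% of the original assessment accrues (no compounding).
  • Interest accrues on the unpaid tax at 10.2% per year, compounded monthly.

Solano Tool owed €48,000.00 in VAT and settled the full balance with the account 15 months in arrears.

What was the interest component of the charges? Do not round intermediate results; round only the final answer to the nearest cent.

€6,497.90

Interest (10.2%/yr ÷ 12 = 0.85%/month): €48,000.00 × ((1 + 0.0085)^15 − 1) = €6,497.9010…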